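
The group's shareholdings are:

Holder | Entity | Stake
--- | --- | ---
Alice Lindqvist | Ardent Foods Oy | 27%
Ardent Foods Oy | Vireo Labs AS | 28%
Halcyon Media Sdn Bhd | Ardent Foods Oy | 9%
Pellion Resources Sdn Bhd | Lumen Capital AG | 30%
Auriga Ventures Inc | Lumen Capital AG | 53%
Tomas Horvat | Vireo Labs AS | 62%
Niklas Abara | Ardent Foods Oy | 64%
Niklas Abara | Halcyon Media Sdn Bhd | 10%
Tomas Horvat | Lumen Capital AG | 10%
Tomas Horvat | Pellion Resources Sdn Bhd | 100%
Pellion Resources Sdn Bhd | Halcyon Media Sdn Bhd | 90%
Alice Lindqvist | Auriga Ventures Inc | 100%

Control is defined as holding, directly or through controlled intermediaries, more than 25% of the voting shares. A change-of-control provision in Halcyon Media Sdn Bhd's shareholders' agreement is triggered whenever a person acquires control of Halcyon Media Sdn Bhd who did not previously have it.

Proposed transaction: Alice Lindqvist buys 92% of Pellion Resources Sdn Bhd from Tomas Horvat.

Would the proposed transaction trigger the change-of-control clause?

Yes

The purchase adds only to Alice's holdings (Tomas's stake shrinks), so Alice is the only person who could newly come to control Halcyon.
Alice holds 100% of Auriga, so Alice controls Auriga.
Alice holds 27% of Ardent, so Alice controls Ardent.
Auriga holds 53% of Lumen, so Alice controls Lumen.
Ardent holds 28% of Vireo, so Alice controls Vireo.
Neither Alice nor any entity Alice controls holds any voting interest in Halcyon.
So before the transaction, Alice does not control Halcyon.
After the purchase, Alice holds 92% of Pellion directly, and Tomas's stake falls to 8%.
Alice holds 92% of Pellion, so Alice controls Pellion.
Pellion holds 90% of Halcyon, so Alice controls Halcyon.
Alice did not control Halcyon before and does after, so the clause is triggered.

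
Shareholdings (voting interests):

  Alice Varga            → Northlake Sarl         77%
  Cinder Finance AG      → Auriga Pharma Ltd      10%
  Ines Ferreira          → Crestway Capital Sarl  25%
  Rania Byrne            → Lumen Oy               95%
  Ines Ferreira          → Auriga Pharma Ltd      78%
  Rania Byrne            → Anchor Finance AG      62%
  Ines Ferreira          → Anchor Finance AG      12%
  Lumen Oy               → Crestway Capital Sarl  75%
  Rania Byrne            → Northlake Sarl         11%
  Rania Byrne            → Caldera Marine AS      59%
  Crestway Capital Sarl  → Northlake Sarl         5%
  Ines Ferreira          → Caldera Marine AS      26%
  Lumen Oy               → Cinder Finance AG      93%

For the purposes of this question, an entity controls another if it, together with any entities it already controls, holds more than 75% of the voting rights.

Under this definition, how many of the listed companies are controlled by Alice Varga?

1

Alice holds 77% of Northlake, so Alice controls Northlake.
No other company's threshold is met.
Alice controls 1 company.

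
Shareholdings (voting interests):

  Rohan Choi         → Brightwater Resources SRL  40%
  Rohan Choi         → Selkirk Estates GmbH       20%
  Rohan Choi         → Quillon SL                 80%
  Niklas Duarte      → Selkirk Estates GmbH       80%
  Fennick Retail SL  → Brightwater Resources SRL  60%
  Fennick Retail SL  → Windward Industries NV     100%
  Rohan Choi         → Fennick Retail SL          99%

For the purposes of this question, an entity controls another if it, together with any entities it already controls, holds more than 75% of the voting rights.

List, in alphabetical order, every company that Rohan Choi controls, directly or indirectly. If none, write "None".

Rohan holds 99% of Fennick, so Rohan controls Fennick.
Rohan and Fennick together hold 40% + 60% = 100% of Brightwater, so Rohan controls Brightwater.
Fennick holds 100% of Windward, so Rohan controls Windward.
Rohan holds 80% of Quillon, so Rohan controls Quillon.
No other company's threshold is met.

Brightwater Resources SRL, Fennick Retail SL, Quillon SL, Windward Industries NV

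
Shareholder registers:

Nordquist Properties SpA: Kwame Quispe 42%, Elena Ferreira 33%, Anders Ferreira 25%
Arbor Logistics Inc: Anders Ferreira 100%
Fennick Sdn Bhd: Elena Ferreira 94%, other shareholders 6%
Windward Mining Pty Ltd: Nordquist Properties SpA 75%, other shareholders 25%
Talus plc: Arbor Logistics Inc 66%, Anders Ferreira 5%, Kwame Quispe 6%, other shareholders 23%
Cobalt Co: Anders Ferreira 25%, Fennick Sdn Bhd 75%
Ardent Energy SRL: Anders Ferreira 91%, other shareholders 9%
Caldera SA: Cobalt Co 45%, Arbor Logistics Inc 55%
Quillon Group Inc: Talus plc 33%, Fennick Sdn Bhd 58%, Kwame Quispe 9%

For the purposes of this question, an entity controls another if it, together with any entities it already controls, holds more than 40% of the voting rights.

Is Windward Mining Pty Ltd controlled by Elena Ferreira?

No

Elena holds 94% of Fennick, so Elena controls Fennick.
Fennick holds 75% of Cobalt, so Elena controls Cobalt.
Cobalt holds 45% of Caldera, so Elena controls Caldera.
Fennick holds 58% of Quillon, so Elena controls Quillon.
Neither Elena nor any entity Elena controls holds any voting interest in Windward.
So Elena does not control Windward.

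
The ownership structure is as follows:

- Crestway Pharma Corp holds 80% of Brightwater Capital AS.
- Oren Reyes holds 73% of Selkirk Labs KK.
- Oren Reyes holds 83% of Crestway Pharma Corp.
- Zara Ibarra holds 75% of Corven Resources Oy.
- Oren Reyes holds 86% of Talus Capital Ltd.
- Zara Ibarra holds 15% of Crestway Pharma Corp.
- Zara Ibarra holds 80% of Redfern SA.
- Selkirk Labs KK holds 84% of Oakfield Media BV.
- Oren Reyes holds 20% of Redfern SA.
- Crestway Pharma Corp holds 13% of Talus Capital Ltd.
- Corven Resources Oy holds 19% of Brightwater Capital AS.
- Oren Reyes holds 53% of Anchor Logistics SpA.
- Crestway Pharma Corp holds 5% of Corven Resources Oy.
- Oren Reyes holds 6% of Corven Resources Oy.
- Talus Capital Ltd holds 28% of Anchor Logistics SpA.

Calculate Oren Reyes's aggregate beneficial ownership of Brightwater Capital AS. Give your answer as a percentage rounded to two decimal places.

68.33%

Oren reaches Brightwater along 3 paths.
Via Crestway: 83% × 80% = 66.4%.
Via Crestway → Corven: 83% × 5% × 19% = 0.7885%.
Via Corven: 6% × 19% = 1.14%.
Total: 66.4% + 0.7885% + 1.14% = 68.3285%.
Rounded: 68.33%.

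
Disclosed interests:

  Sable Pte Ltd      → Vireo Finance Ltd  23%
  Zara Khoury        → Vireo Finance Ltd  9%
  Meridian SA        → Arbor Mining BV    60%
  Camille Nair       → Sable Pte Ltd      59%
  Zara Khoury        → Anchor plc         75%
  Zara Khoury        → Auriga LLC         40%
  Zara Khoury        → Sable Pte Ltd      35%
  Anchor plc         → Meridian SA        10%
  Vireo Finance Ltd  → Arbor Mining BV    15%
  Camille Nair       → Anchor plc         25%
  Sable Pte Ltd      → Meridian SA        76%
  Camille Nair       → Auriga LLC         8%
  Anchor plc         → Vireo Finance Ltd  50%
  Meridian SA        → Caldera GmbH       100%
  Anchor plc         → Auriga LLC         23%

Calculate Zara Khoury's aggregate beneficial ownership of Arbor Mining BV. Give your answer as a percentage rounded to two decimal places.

28.64%

Zara reaches Arbor along 5 paths.
Via Sable → Meridian: 35% × 76% × 60% = 15.96%.
Via Anchor → Meridian: 75% × 10% × 60% = 4.5%.
Via Vireo: 9% × 15% = 1.35%.
Via Anchor → Vireo: 75% × 50% × 15% = 5.625%.
Via Sable → Vireo: 35% × 23% × 15% = 1.2075%.
Total: 15.96% + 4.5% + 1.35% + 5.625% + 1.2075% = 28.6425%.
Rounded: 28.64%.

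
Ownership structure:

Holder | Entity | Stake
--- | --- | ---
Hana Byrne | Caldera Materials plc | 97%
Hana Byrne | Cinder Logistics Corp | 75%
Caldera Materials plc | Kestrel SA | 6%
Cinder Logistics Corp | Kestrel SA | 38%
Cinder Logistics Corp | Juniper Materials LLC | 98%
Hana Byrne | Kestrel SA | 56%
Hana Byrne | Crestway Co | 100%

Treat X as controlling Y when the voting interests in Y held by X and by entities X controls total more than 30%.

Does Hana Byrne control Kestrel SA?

Hana holds 97% of Caldera, so Hana controls Caldera.
Hana holds 75% of Cinder, so Hana controls Cinder.
Cinder and Caldera and Hana together hold 38% + 6% + 56% = 100% of Kestrel, so Hana controls Kestrel.

Yes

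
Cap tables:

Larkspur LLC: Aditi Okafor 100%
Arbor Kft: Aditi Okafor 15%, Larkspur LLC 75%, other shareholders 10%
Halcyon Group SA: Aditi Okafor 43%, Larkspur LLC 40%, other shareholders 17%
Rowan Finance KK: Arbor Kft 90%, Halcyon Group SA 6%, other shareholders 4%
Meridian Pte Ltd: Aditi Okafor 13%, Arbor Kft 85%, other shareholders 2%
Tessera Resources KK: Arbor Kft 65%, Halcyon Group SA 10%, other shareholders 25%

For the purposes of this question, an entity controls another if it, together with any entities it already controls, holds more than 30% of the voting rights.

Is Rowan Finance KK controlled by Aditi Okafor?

Aditi holds 100% of Larkspur, so Aditi controls Larkspur.
Aditi and Larkspur together hold 15% + 75% = 90% of Arbor, so Aditi controls Arbor.
Aditi and Larkspur together hold 43% + 40% = 83% of Halcyon, so Aditi controls Halcyon.
Arbor and Halcyon together hold 90% + 6% = 96% of Rowan, so Aditi controls Rowan.

Yes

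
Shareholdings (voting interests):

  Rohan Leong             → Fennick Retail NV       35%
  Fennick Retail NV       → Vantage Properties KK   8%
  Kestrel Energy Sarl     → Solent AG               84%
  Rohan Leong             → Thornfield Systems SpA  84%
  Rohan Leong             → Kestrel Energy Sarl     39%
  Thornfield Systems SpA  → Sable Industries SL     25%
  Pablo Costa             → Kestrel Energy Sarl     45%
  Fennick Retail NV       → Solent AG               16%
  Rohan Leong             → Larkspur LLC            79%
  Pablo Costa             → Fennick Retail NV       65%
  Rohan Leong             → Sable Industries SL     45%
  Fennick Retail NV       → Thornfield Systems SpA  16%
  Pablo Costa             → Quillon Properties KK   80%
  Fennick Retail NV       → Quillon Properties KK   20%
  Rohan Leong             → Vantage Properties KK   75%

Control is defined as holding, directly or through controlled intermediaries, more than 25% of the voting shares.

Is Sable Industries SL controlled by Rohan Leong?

Yes

Rohan holds 35% of Fennick, so Rohan controls Fennick.
Fennick and Rohan together hold 16% + 84% = 100% of Thornfield, so Rohan controls Thornfield.
Thornfield and Rohan together hold 25% + 45% = 70% of Sable, so Rohan controls Sable.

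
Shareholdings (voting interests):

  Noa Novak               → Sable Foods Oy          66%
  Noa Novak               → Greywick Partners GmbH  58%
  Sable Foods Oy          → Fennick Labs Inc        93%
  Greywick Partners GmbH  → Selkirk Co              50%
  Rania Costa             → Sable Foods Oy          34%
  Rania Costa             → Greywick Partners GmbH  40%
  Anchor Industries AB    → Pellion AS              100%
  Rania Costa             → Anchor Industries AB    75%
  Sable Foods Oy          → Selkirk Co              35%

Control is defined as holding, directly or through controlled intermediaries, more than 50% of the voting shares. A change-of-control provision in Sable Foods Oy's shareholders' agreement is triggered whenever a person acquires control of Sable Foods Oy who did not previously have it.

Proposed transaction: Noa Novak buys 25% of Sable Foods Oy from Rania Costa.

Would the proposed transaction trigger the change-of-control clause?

No

The purchase adds only to Noa's holdings (Rania's stake shrinks), so Noa is the only person who could newly come to control Sable.
Noa holds 66% of Sable, so Noa controls Sable.
So Noa already controls Sable before the transaction.
After the purchase, Noa's direct stake in Sable rises to 66% + 25% = 91%, and Rania's stake falls to 9%.
Noa controlled Sable already, so this is not a new person acquiring control; every other person's position is unchanged or reduced.
No new person acquires control, so the clause is not triggered.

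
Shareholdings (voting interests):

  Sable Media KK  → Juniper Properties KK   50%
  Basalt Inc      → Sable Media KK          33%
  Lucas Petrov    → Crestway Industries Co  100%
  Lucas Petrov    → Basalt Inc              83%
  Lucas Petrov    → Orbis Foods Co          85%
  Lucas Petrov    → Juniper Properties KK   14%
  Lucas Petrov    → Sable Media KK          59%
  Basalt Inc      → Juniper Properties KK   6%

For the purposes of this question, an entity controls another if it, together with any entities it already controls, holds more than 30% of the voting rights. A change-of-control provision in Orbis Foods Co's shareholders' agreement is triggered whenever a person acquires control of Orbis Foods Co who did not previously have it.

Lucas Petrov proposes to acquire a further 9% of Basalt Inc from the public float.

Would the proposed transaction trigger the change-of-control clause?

No

The purchase changes only Lucas's holdings, so Lucas is the only person who could newly come to control Orbis.
Lucas holds 85% of Orbis, so Lucas controls Orbis.
So Lucas already controls Orbis before the transaction.
After the purchase, Lucas's direct stake in Basalt rises to 83% + 9% = 92%.
Lucas controlled Orbis already, so this is not a new person acquiring control; every other person's position is unchanged or reduced.
No new person acquires control, so the clause is not triggered.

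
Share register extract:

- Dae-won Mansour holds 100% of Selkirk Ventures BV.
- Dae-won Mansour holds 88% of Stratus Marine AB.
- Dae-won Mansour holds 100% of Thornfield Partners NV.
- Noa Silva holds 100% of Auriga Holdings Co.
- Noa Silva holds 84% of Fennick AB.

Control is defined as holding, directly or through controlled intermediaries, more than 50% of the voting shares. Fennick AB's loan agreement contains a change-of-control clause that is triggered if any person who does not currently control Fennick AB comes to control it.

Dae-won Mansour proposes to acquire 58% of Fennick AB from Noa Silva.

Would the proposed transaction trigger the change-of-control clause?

The purchase adds only to Dae-won's holdings (Noa's stake shrinks), so Dae-won is the only person who could newly come to control Fennick.
Dae-won holds 100% of Thornfield, so Dae-won controls Thornfield.
Dae-won holds 100% of Selkirk, so Dae-won controls Selkirk.
Dae-won holds 88% of Stratus, so Dae-won controls Stratus.
Neither Dae-won nor any entity Dae-won controls holds any voting interest in Fennick.
So before the transaction, Dae-won does not control Fennick.
After the purchase, Dae-won holds 58% of Fennick directly, and Noa's stake falls to 26%.
Dae-won holds 58% of Fennick, so Dae-won controls Fennick.
Dae-won did not control Fennick before and does after, so the clause is triggered.

Yes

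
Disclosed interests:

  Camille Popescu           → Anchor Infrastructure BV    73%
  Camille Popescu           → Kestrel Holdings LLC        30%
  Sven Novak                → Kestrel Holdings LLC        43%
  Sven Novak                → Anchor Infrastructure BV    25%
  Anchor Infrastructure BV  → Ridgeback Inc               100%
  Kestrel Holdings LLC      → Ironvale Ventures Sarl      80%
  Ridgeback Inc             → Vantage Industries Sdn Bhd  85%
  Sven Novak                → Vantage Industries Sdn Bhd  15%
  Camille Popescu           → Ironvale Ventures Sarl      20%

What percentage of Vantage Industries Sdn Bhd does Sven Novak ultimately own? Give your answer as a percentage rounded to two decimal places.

36.25%

Sven reaches Vantage along 2 paths.
Via Anchor → Ridgeback: 25% × 100% × 85% = 21.25%.
Direct stake: 15% = 15%.
Total: 21.25% + 15% = 36.25%.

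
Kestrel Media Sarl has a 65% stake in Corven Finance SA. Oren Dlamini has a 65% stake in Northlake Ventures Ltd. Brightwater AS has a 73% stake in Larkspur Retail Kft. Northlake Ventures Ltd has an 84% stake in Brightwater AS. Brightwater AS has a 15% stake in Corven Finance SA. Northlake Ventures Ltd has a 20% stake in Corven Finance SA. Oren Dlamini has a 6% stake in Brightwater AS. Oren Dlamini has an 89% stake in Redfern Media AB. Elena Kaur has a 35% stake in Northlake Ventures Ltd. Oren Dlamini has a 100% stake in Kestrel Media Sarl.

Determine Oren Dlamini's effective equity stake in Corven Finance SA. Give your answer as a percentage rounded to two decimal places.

87.09%

Oren reaches Corven along 4 paths.
Via Kestrel: 100% × 65% = 65%.
Via Northlake: 65% × 20% = 13%.
Via Brightwater: 6% × 15% = 0.9%.
Via Northlake → Brightwater: 65% × 84% × 15% = 8.19%.
Total: 65% + 13% + 0.9% + 8.19% = 87.09%.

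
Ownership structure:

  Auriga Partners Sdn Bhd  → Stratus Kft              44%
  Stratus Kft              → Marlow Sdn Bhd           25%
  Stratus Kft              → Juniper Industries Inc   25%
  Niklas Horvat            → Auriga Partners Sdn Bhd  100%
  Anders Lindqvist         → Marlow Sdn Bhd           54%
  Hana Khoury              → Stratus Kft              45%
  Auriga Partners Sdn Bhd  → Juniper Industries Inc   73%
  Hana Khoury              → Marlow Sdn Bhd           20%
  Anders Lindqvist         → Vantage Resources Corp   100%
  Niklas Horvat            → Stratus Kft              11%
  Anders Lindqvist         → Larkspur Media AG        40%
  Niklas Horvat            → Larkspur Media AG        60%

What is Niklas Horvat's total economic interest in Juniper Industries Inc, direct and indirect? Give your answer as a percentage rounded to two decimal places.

86.75%

Niklas reaches Juniper along 3 paths.
Via Stratus: 11% × 25% = 2.75%.
Via Auriga → Stratus: 100% × 44% × 25% = 11%.
Via Auriga: 100% × 73% = 73%.
Total: 2.75% + 11% + 73% = 86.75%.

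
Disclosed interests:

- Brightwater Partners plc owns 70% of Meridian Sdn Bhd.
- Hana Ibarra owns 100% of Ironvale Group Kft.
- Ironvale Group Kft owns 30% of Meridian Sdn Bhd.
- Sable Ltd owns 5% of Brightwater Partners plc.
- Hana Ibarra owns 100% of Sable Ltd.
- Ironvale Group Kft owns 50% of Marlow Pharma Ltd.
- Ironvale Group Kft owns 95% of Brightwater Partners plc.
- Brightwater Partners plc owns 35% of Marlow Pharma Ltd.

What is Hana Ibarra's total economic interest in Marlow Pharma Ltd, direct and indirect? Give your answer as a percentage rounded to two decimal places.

85.00%

Hana reaches Marlow along 3 paths.
Via Ironvale → Brightwater: 100% × 95% × 35% = 33.25%.
Via Sable → Brightwater: 100% × 5% × 35% = 1.75%.
Via Ironvale: 100% × 50% = 50%.
Total: 33.25% + 1.75% + 50% = 85%.
Rounded: 85.00%.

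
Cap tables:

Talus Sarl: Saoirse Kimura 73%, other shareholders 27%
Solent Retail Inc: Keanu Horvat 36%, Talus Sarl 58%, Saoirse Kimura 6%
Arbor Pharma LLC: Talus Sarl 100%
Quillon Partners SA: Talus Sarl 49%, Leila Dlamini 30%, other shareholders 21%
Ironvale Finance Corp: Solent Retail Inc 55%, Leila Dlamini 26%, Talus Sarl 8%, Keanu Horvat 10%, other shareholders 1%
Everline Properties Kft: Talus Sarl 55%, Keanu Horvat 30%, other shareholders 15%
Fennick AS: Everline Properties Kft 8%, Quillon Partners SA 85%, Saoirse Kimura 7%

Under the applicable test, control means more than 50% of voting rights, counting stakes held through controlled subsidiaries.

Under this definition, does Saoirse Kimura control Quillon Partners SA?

No

Saoirse holds 73% of Talus, so Saoirse controls Talus.
Talus and Saoirse together hold 58% + 6% = 64% of Solent, so Saoirse controls Solent.
Talus holds 100% of Arbor, so Saoirse controls Arbor.
Solent and Talus together hold 55% + 8% = 63% of Ironvale, so Saoirse controls Ironvale.
Talus holds 55% of Everline, so Saoirse controls Everline.
In Quillon, Saoirse's side holds only 49%, not > 50%.
So Saoirse does not control Quillon.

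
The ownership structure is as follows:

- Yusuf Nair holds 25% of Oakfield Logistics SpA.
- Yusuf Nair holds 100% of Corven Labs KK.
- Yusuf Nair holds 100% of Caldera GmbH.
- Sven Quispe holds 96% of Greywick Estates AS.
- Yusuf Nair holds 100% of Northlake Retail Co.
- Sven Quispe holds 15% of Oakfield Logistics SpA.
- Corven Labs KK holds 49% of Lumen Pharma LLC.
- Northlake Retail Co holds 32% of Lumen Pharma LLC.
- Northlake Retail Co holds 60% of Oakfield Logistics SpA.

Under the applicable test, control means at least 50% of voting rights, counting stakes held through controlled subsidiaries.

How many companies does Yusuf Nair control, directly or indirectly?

5

Yusuf holds 100% of Corven, so Yusuf controls Corven.
Yusuf holds 100% of Caldera, so Yusuf controls Caldera.
Yusuf holds 100% of Northlake, so Yusuf controls Northlake.
Northlake and Corven together hold 32% + 49% = 81% of Lumen, so Yusuf controls Lumen.
Northlake and Yusuf together hold 60% + 25% = 85% of Oakfield, so Yusuf controls Oakfield.
No other company's threshold is met.
Yusuf controls 5 companies.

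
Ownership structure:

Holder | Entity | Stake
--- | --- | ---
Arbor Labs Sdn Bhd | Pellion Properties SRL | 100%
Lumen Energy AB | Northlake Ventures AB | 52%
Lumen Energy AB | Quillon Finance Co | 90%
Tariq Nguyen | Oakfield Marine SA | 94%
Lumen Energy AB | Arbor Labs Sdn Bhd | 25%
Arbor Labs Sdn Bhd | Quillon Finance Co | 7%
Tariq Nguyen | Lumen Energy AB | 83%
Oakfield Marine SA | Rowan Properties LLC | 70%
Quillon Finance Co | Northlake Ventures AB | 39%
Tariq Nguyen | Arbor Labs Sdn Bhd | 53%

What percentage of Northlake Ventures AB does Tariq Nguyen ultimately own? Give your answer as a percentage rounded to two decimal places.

Tariq reaches Northlake along 4 paths.
Via Arbor → Quillon: 53% × 7% × 39% = 1.4469%.
Via Lumen → Arbor → Quillon: 83% × 25% × 7% × 39% = 0.566475%.
Via Lumen → Quillon: 83% × 90% × 39% = 29.133%.
Via Lumen: 83% × 52% = 43.16%.
Total: 1.4469% + 0.566475% + 29.133% + 43.16% = 74.306375%.
Rounded: 74.31%.

74.31%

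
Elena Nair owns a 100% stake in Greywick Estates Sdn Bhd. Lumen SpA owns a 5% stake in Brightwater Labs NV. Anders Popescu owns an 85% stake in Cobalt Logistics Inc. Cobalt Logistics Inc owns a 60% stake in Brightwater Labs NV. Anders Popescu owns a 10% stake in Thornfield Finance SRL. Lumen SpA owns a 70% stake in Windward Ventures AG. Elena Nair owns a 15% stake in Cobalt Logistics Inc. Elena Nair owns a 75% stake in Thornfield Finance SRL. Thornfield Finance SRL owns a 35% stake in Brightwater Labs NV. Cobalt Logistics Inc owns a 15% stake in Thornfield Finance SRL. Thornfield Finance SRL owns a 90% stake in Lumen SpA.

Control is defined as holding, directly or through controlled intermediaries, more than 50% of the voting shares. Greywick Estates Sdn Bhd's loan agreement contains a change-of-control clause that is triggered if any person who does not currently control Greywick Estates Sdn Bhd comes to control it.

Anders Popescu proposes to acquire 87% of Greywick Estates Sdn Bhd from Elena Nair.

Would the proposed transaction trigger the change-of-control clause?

Yes

The purchase adds only to Anders's holdings (Elena's stake shrinks), so Anders is the only person who could newly come to control Greywick.
Anders holds 85% of Cobalt, so Anders controls Cobalt.
Cobalt holds 60% of Brightwater, so Anders controls Brightwater.
Neither Anders nor any entity Anders controls holds any voting interest in Greywick.
So before the transaction, Anders does not control Greywick.
After the purchase, Anders holds 87% of Greywick directly, and Elena's stake falls to 13%.
Anders holds 87% of Greywick, so Anders controls Greywick.
Anders did not control Greywick before and does after, so the clause is triggered.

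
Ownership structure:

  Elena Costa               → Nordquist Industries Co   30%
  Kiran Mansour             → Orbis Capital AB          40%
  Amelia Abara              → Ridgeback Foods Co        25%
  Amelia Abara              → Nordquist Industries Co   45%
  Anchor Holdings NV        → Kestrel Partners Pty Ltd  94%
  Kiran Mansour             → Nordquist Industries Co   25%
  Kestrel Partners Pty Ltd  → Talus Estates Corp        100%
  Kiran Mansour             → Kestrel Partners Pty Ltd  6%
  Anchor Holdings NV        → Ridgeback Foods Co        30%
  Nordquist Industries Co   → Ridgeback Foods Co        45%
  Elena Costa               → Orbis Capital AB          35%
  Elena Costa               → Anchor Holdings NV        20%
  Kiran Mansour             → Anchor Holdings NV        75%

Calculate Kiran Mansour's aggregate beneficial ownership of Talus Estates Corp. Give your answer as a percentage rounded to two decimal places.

Kiran reaches Talus along 2 paths.
Via Anchor → Kestrel: 75% × 94% × 100% = 70.5%.
Via Kestrel: 6% × 100% = 6%.
Total: 70.5% + 6% = 76.5%.
Rounded: 76.50%.

76.50%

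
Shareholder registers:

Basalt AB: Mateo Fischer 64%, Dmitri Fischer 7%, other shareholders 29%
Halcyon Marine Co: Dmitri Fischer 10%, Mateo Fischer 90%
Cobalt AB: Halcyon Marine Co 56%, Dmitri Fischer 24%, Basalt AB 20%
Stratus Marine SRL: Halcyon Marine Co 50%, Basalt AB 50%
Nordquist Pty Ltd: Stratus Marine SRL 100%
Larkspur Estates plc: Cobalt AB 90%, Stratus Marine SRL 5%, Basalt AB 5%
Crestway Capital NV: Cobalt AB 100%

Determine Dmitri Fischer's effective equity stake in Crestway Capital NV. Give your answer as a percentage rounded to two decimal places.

Dmitri reaches Crestway along 3 paths.
Via Halcyon → Cobalt: 10% × 56% × 100% = 5.6%.
Via Cobalt: 24% × 100% = 24%.
Via Basalt → Cobalt: 7% × 20% × 100% = 1.4%.
Total: 5.6% + 24% + 1.4% = 31%.
Rounded: 31.00%.

31.00%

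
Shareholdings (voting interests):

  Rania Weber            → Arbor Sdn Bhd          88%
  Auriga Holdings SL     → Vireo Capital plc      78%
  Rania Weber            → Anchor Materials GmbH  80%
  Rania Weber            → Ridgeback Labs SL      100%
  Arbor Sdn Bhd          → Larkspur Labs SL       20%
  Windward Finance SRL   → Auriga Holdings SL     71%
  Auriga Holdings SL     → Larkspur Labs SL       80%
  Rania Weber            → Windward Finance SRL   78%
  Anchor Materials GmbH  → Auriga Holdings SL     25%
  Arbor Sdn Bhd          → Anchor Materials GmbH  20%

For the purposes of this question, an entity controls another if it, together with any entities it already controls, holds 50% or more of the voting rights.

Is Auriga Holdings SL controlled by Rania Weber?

Rania holds 88% of Arbor, so Rania controls Arbor.
Arbor and Rania together hold 20% + 80% = 100% of Anchor, so Rania controls Anchor.
Rania holds 78% of Windward, so Rania controls Windward.
Anchor and Windward together hold 25% + 71% = 96% of Auriga, so Rania controls Auriga.

Yes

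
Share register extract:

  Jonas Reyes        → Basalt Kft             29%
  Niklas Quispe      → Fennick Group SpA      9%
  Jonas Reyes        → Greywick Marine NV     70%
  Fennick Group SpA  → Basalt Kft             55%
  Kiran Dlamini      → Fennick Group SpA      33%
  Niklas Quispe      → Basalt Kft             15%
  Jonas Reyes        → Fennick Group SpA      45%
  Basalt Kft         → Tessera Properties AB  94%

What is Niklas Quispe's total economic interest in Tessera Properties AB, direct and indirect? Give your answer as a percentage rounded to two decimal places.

Niklas reaches Tessera along 2 paths.
Via Basalt: 15% × 94% = 14.1%.
Via Fennick → Basalt: 9% × 55% × 94% = 4.653%.
Total: 14.1% + 4.653% = 18.753%.
Rounded: 18.75%.

18.75%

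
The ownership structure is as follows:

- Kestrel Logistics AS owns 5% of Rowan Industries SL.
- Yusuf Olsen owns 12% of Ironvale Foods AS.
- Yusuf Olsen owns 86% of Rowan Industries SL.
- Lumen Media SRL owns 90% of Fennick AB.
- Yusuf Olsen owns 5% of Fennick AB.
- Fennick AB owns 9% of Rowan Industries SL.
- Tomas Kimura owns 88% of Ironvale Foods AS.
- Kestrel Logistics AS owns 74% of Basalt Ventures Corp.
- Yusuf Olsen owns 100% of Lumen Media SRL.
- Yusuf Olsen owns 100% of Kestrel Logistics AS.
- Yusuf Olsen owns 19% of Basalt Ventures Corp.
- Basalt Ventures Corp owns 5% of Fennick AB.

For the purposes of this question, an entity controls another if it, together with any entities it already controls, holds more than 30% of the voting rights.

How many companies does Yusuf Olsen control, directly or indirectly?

Yusuf holds 100% of Lumen, so Yusuf controls Lumen.
Yusuf holds 100% of Kestrel, so Yusuf controls Kestrel.
Yusuf and Kestrel together hold 19% + 74% = 93% of Basalt, so Yusuf controls Basalt.
Basalt and Lumen and Yusuf together hold 5% + 90% + 5% = 100% of Fennick, so Yusuf controls Fennick.
Yusuf and Kestrel and Fennick together hold 86% + 5% + 9% = 100% of Rowan, so Yusuf controls Rowan.
No other company's threshold is met.
Yusuf controls 5 companies.

5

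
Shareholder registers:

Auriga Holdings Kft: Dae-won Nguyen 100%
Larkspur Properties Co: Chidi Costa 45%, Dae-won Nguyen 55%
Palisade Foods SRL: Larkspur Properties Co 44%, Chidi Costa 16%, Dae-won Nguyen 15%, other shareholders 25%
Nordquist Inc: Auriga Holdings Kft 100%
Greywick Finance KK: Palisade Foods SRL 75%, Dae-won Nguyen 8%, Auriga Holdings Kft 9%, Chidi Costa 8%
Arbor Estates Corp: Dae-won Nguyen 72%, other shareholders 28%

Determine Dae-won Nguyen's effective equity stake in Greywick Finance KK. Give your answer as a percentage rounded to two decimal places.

46.40%

Dae-won reaches Greywick along 4 paths.
Via Larkspur → Palisade: 55% × 44% × 75% = 18.15%.
Via Palisade: 15% × 75% = 11.25%.
Direct stake: 8% = 8%.
Via Auriga: 100% × 9% = 9%.
Total: 18.15% + 11.25% + 8% + 9% = 46.4%.
Rounded: 46.40%.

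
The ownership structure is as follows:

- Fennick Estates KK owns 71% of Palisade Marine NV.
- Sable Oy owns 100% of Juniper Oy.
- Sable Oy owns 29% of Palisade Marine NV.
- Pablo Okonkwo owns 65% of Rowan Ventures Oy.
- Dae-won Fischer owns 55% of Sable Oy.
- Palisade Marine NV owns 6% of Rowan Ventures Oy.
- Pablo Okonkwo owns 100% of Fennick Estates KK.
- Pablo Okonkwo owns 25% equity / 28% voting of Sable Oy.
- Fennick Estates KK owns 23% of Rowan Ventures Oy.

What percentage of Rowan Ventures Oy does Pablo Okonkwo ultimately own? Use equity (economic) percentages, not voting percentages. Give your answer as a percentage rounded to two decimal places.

Pablo reaches Rowan along 4 paths.
Direct stake: 65% = 65%.
Via Fennick: 100% × 23% = 23%.
Via Fennick → Palisade: 100% × 71% × 6% = 4.26%.
Via Sable → Palisade: 25% × 29% × 6% = 0.435%.
Total: 65% + 23% + 4.26% + 0.435% = 92.695%.
Rounded: 92.70%.

92.70%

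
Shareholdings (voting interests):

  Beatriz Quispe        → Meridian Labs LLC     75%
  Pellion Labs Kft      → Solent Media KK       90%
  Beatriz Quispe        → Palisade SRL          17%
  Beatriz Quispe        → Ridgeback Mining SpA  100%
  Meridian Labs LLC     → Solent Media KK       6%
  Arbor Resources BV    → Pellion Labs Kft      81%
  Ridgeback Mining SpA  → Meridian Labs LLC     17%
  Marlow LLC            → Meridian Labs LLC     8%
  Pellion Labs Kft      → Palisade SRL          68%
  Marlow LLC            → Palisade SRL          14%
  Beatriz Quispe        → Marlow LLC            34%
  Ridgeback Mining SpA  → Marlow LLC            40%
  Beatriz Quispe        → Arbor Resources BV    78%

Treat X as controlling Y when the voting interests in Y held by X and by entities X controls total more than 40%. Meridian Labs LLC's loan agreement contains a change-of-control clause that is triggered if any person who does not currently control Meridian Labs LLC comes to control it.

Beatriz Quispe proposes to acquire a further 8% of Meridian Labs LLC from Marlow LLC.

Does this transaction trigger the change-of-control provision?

No

The purchase adds only to Beatriz's holdings (Marlow's stake shrinks), so Beatriz is the only person who could newly come to control Meridian.
Beatriz holds 100% of Ridgeback, so Beatriz controls Ridgeback.
Ridgeback and Beatriz together hold 40% + 34% = 74% of Marlow, so Beatriz controls Marlow.
Ridgeback and Marlow and Beatriz together hold 17% + 8% + 75% = 100% of Meridian, so Beatriz controls Meridian.
So Beatriz already controls Meridian before the transaction.
After the purchase, Beatriz's direct stake in Meridian rises to 75% + 8% = 83%, and Marlow's stake falls to 0%.
Beatriz controlled Meridian already, so this is not a new person acquiring control; every other person's position is unchanged or reduced.
No new person acquires control, so the clause is not triggered.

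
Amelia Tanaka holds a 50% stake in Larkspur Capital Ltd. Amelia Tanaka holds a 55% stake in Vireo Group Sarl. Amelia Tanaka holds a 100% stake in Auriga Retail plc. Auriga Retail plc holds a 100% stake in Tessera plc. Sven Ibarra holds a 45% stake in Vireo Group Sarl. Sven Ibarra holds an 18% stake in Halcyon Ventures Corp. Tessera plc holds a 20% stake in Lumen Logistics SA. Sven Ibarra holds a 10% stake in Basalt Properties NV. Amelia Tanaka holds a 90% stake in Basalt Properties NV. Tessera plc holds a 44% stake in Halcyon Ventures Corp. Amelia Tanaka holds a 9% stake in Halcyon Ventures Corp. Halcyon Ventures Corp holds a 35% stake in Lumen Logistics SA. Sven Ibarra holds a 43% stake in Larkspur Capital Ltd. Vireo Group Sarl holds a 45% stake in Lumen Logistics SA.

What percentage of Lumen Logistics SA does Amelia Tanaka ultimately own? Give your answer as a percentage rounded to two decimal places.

Amelia reaches Lumen along 4 paths.
Via Auriga → Tessera: 100% × 100% × 20% = 20%.
Via Halcyon: 9% × 35% = 3.15%.
Via Auriga → Tessera → Halcyon: 100% × 100% × 44% × 35% = 15.4%.
Via Vireo: 55% × 45% = 24.75%.
Total: 20% + 3.15% + 15.4% + 24.75% = 63.3%.
Rounded: 63.30%.

63.30%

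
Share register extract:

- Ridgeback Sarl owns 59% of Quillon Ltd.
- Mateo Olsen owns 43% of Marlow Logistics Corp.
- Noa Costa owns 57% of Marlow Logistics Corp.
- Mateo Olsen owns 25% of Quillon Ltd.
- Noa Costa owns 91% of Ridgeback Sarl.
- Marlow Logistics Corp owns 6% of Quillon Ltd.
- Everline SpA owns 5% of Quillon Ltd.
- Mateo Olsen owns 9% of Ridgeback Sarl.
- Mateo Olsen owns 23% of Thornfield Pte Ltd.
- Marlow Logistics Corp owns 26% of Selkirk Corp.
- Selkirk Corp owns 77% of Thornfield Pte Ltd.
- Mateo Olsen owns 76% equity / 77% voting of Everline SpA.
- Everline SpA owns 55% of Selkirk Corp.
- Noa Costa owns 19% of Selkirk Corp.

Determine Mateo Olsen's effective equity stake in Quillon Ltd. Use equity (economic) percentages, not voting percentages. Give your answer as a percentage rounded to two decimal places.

Mateo reaches Quillon along 4 paths.
Direct stake: 25% = 25%.
Via Ridgeback: 9% × 59% = 5.31%.
Via Everline: 76% × 5% = 3.8%.
Via Marlow: 43% × 6% = 2.58%.
Total: 25% + 5.31% + 3.8% + 2.58% = 36.69%.

36.69%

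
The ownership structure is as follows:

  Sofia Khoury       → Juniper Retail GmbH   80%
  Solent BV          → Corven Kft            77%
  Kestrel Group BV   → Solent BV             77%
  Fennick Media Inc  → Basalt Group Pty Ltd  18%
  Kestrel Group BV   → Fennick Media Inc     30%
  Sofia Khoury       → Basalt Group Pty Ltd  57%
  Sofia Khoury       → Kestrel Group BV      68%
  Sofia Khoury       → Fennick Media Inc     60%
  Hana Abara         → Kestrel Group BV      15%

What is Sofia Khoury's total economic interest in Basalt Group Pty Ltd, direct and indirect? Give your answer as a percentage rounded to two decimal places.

71.47%

Sofia reaches Basalt along 3 paths.
Direct stake: 57% = 57%.
Via Kestrel → Fennick: 68% × 30% × 18% = 3.672%.
Via Fennick: 60% × 18% = 10.8%.
Total: 57% + 3.672% + 10.8% = 71.472%.
Rounded: 71.47%.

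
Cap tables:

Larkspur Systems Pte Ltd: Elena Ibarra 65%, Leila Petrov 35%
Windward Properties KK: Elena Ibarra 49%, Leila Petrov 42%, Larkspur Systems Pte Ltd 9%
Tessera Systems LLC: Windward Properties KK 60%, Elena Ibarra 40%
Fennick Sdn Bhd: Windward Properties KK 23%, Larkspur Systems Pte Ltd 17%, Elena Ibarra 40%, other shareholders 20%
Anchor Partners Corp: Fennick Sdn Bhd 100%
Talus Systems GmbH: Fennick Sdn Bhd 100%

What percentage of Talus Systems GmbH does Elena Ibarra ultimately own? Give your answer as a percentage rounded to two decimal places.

Elena reaches Talus along 4 paths.
Via Windward → Fennick: 49% × 23% × 100% = 11.27%.
Via Larkspur → Windward → Fennick: 65% × 9% × 23% × 100% = 1.3455%.
Via Larkspur → Fennick: 65% × 17% × 100% = 11.05%.
Via Fennick: 40% × 100% = 40%.
Total: 11.27% + 1.3455% + 11.05% + 40% = 63.6655%.
Rounded: 63.67%.

63.67%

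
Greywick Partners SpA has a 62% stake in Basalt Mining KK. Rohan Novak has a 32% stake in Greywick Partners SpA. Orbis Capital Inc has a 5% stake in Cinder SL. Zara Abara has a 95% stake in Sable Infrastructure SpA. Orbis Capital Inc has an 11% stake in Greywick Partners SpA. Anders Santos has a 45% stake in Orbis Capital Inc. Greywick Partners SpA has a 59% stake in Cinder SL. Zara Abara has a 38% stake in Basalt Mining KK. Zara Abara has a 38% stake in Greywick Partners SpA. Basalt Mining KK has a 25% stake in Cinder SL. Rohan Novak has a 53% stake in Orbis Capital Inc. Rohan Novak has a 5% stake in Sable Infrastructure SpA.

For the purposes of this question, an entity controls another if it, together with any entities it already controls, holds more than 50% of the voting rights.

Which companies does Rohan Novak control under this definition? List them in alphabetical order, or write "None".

Rohan holds 53% of Orbis, so Rohan controls Orbis.
No other company's threshold is met.

Orbis Capital Inc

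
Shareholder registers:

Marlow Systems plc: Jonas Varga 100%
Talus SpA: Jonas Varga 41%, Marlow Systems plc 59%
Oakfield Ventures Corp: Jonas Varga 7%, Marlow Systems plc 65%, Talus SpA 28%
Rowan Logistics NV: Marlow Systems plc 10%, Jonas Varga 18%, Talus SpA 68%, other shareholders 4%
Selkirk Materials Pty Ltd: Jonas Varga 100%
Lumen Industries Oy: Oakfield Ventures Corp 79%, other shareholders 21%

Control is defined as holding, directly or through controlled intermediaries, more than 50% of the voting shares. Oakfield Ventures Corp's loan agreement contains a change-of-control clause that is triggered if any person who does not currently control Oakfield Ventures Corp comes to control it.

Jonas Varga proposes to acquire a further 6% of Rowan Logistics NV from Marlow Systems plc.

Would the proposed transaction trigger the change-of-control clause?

The purchase adds only to Jonas's holdings (Marlow's stake shrinks), so Jonas is the only person who could newly come to control Oakfield.
Jonas holds 100% of Marlow, so Jonas controls Marlow.
Jonas and Marlow together hold 41% + 59% = 100% of Talus, so Jonas controls Talus.
Jonas and Marlow and Talus together hold 7% + 65% + 28% = 100% of Oakfield, so Jonas controls Oakfield.
So Jonas already controls Oakfield before the transaction.
After the purchase, Jonas's direct stake in Rowan rises to 18% + 6% = 24%, and Marlow's stake falls to 4%.
Jonas controlled Oakfield already, so this is not a new person acquiring control; every other person's position is unchanged or reduced.
No new person acquires control, so the clause is not triggered.

No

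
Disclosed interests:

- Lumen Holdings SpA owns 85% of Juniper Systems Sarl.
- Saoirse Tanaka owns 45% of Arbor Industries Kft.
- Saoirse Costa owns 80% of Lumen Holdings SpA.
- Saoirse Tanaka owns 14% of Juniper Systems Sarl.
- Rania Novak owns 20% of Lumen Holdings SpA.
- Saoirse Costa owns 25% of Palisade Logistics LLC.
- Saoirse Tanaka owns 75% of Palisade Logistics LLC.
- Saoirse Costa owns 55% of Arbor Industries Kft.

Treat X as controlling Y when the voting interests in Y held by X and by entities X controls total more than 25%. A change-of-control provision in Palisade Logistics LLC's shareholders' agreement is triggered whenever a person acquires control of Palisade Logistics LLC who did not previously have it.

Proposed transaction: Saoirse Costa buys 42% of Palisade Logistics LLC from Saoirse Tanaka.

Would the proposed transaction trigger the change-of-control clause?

The purchase adds only to Saoirse Costa's holdings (Saoirse Tanaka's stake shrinks), so Saoirse Costa is the only person who could newly come to control Palisade.
Saoirse Costa holds 80% of Lumen, so Saoirse Costa controls Lumen.
Lumen holds 85% of Juniper, so Saoirse Costa controls Juniper.
Saoirse Costa holds 55% of Arbor, so Saoirse Costa controls Arbor.
In Palisade, Saoirse Costa's side holds only 25%, not > 25%.
So before the transaction, Saoirse Costa does not control Palisade.
After the purchase, Saoirse Costa's direct stake in Palisade rises to 25% + 42% = 67%, and Saoirse Tanaka's stake falls to 33%.
Saoirse Costa holds 67% of Palisade, so Saoirse Costa controls Palisade.
Saoirse Costa did not control Palisade before and does after, so the clause is triggered.

Yes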